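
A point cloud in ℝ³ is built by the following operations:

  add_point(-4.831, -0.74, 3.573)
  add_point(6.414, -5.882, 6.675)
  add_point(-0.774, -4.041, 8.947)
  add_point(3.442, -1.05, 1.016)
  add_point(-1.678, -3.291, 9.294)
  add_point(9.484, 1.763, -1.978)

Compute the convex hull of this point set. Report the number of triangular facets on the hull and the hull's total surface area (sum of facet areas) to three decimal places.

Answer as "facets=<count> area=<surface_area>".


Points on the hull: [0, 1, 2, 3, 4, 5] (6 of 6).

Area of each hull facet:
  f1: (p4, p5, p0) → 54.4341
  f2: (p4, p1, p5) → 51.2770
  f3: (p3, p5, p0) → 14.0097
  f4: (p3, p1, p0) → 34.2251
  f5: (p3, p1, p5) → 28.5886
  f6: (p2, p1, p0) → 26.7212
  f7: (p2, p4, p0) → 4.0637
  f8: (p2, p4, p1) → 1.9505
Σ area = 215.270

Euler: V−E+F = 6−12+8 = 2.

facets=8 area=215.270


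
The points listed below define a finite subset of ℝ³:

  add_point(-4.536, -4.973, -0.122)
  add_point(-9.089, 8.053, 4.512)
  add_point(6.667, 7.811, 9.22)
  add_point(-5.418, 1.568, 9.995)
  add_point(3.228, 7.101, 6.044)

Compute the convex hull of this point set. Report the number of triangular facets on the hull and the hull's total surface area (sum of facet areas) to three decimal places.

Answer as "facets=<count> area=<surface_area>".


facets=6 area=328.347

Extreme-point indices: [0, 1, 2, 3, 4] — 5 of 5 on the boundary.

Facet areas (half cross-product norm):
  f1: (p3, p2, p1) → 63.0242
  f2: (p3, p0, p1) → 55.6627
  f3: (p3, p0, p2) → 81.5269
  f4: (p4, p2, p1) → 18.0776
  f5: (p4, p0, p1) → 85.2434
  f6: (p4, p0, p2) → 24.8121
Σ area = 328.347

Euler characteristic 5−9+6 = 2 ✓


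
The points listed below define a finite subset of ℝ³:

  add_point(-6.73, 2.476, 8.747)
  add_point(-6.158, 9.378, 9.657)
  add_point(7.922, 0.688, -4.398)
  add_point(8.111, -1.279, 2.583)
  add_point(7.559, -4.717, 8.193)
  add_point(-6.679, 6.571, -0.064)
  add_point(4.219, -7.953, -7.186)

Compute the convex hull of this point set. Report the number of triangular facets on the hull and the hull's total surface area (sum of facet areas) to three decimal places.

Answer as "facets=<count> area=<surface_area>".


Points on the hull: [0, 1, 2, 3, 4, 5, 6] (7 of 7).

Area of each hull facet:
  f1: (p5, p6, p0) → 94.7371
  f2: (p5, p1, p0) → 32.3853
  f3: (p4, p6, p0) → 128.3429
  f4: (p4, p1, p0) → 51.8163
  f5: (p4, p1, p3) → 63.0281
  f6: (p2, p1, p3) → 68.3160
  f7: (p2, p5, p1) → 78.6757
  f8: (p2, p5, p6) → 79.9283
  f9: (p2, p4, p3) → 6.9869
  f10: (p2, p4, p6) → 66.8905
Σ area = 671.107

Check V−E+F: 7 − 15 + 10 = 2.

facets=10 area=671.107


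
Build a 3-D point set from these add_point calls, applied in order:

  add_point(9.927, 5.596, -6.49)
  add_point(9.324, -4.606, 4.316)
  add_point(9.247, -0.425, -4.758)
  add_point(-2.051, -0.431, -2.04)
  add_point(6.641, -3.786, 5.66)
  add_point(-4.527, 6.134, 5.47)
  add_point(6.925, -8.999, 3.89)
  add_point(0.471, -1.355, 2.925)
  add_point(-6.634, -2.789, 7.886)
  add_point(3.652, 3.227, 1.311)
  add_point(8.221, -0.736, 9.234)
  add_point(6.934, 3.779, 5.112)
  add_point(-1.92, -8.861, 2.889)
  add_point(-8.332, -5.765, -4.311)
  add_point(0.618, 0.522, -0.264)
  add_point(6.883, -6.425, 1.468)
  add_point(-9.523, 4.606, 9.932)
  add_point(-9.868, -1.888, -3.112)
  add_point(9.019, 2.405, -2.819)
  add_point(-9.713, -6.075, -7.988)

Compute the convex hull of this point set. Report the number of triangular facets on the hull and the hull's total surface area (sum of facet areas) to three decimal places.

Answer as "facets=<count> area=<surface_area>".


Points on the hull: [0, 1, 2, 5, 6, 8, 10, 11, 12, 16, 17, 19] (12 of 20).

Area of each hull facet:
  f1: (p19, p0, p17) → 68.6338
  f2: (p19, p16, p17) → 11.6882
  f3: (p5, p0, p17) → 120.1815
  f4: (p5, p16, p17) → 44.3297
  f5: (p1, p10, p0) → 46.7103
  f6: (p1, p10, p6) → 13.6785
  f7: (p2, p19, p0) → 59.6903
  f8: (p2, p19, p6) → 119.9946
  f9: (p2, p1, p0) → 23.9623
  f10: (p2, p1, p6) → 24.0526
  f11: (p12, p19, p6) → 45.7513
  f12: (p11, p10, p16) → 53.5708
  f13: (p11, p5, p16) → 29.2185
  f14: (p11, p10, p0) → 27.4331
  f15: (p11, p5, p0) → 68.8418
  f16: (p8, p19, p16) → 63.2619
  f17: (p8, p12, p19) → 62.6543
  f18: (p8, p10, p16) → 60.4459
  f19: (p8, p10, p6) → 71.4989
  f20: (p8, p12, p6) → 36.2411
Σ area = 1051.839

Euler: V−E+F = 12−30+20 = 2.

facets=20 area=1051.839


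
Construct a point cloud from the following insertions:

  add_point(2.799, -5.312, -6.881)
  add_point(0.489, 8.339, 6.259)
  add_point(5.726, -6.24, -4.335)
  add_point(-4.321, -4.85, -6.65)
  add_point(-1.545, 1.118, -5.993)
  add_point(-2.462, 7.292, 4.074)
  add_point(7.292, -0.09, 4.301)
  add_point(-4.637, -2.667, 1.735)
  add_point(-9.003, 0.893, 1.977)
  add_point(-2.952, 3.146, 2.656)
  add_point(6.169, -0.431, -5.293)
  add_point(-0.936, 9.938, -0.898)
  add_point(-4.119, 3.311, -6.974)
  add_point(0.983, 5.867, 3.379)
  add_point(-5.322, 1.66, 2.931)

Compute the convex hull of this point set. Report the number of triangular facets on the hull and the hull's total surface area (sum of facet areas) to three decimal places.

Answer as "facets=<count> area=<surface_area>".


facets=18 area=629.255

11 of the 15 inputs are extreme points: [0, 1, 2, 3, 5, 6, 7, 8, 10, 11, 12].

Facet areas (half cross-product norm):
  f1: (p12, p11, p8) → 48.6554
  f2: (p1, p11, p6) → 40.8602
  f3: (p7, p2, p6) → 60.5172
  f4: (p7, p1, p8) → 35.4159
  f5: (p7, p1, p6) → 63.0155
  f6: (p10, p12, p11) → 52.0315
  f7: (p10, p11, p6) → 61.5264
  f8: (p10, p2, p6) → 28.3350
  f9: (p5, p11, p8) → 26.1201
  f10: (p5, p1, p8) → 9.3465
  f11: (p5, p1, p11) → 10.9947
  f12: (p3, p7, p2) → 44.6150
  f13: (p3, p12, p8) → 41.1472
  f14: (p3, p7, p8) → 23.7964
  f15: (p0, p10, p12) → 32.6389
  f16: (p0, p3, p12) → 29.1395
  f17: (p0, p10, p2) → 11.3130
  f18: (p0, p3, p2) → 9.7868
Σ area = 629.255

Check V−E+F: 11 − 27 + 18 = 2.


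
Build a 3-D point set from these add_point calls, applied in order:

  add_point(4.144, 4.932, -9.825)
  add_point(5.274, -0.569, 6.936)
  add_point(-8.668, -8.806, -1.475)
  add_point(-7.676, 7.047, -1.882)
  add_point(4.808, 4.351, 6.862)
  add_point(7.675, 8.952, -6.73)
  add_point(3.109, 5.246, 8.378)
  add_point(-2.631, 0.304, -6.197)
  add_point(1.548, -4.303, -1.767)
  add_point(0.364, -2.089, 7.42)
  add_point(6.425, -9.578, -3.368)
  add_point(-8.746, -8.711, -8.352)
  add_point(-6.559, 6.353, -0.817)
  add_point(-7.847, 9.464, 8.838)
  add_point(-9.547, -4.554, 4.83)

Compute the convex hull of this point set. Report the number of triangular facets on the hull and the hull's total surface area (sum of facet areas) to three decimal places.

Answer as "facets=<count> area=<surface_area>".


facets=20 area=1206.713

12 of the 15 inputs are extreme points: [0, 1, 2, 3, 4, 5, 6, 9, 10, 11, 13, 14].

Facet areas (half cross-product norm):
  f1: (p1, p10, p5) → 111.8952
  f2: (p2, p10, p14) → 56.5326
  f3: (p2, p11, p14) → 15.2743
  f4: (p2, p11, p10) → 52.0481
  f5: (p0, p10, p5) → 47.2186
  f6: (p0, p11, p10) → 122.0045
  f7: (p9, p13, p14) → 70.8895
  f8: (p9, p10, p14) → 75.8899
  f9: (p9, p1, p10) → 35.4223
  f10: (p6, p13, p5) → 92.9673
  f11: (p6, p9, p13) → 46.3460
  f12: (p6, p9, p1) → 16.3966
  f13: (p3, p0, p11) → 117.4623
  f14: (p3, p13, p14) → 71.0004
  f15: (p3, p11, p14) → 91.3256
  f16: (p3, p13, p5) → 85.5023
  f17: (p3, p0, p5) → 44.2851
  f18: (p4, p1, p5) → 34.4000
  f19: (p4, p6, p5) → 14.3664
  f20: (p4, p6, p1) → 5.4862
Σ area = 1206.713

Euler: V−E+F = 12−30+20 = 2.


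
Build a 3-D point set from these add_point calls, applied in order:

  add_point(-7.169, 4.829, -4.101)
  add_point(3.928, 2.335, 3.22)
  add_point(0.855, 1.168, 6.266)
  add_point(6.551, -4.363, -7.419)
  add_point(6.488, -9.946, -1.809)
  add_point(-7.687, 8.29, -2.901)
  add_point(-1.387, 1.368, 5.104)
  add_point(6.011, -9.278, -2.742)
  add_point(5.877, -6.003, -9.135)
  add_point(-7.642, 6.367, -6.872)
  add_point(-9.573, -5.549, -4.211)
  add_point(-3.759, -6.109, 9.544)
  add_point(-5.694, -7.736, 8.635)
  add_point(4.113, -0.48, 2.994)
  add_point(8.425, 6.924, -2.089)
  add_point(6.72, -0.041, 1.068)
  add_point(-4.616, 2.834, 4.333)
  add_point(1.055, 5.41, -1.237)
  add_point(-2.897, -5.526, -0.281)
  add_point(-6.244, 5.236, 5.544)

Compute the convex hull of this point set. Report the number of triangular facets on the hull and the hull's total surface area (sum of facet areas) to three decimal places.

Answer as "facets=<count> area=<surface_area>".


facets=22 area=1015.756

Hull vertices (13/20): indices [1, 2, 3, 4, 5, 8, 9, 10, 11, 12, 14, 15, 19].

Triangle areas on the boundary:
  f1: (p8, p4, p10) → 66.5131
  f2: (p12, p4, p10) → 102.1775
  f3: (p12, p11, p4) → 21.1172
  f4: (p15, p4, p14) → 26.9146
  f5: (p15, p11, p4) → 73.8222
  f6: (p19, p5, p14) → 71.6058
  f7: (p19, p12, p11) → 15.7222
  f8: (p19, p5, p10) → 62.1869
  f9: (p19, p12, p10) → 83.6625
  f10: (p3, p4, p14) → 47.1068
  f11: (p3, p8, p14) → 5.7801
  f12: (p3, p8, p4) → 9.7627
  f13: (p9, p5, p10) → 26.5731
  f14: (p9, p8, p10) → 98.4910
  f15: (p9, p5, p14) → 35.7183
  f16: (p9, p8, p14) → 118.4369
  f17: (p2, p19, p14) → 50.5489
  f18: (p2, p19, p11) → 37.8590
  f19: (p2, p15, p11) → 32.0070
  f20: (p1, p15, p14) → 16.4650
  f21: (p1, p2, p14) → 6.0375
  f22: (p1, p2, p15) → 7.2478
Σ area = 1015.756

Euler: V−E+F = 13−33+22 = 2.


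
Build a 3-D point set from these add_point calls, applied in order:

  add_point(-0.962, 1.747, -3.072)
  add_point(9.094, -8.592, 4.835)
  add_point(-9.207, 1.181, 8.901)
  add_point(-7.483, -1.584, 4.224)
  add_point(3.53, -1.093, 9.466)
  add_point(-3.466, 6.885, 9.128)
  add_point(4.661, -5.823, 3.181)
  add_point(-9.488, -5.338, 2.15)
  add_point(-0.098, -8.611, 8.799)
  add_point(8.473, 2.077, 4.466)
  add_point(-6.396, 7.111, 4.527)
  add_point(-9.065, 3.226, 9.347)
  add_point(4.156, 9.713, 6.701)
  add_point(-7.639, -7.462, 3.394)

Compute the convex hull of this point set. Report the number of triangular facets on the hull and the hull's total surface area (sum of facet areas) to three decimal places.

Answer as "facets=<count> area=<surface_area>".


facets=20 area=796.707

Hull vertices (12/14): indices [0, 1, 2, 4, 5, 7, 8, 9, 10, 11, 12, 13].

Area of each hull facet:
  f1: (p9, p0, p1) → 64.5427
  f2: (p9, p0, p12) → 53.6254
  f3: (p13, p0, p7) → 18.6397
  f4: (p13, p0, p1) → 100.0546
  f5: (p4, p9, p1) → 37.8789
  f6: (p4, p9, p12) → 34.6589
  f7: (p10, p0, p7) → 61.4828
  f8: (p10, p11, p7) → 37.7343
  f9: (p10, p0, p12) → 58.1671
  f10: (p5, p4, p12) → 42.4749
  f11: (p5, p4, p11) → 35.1762
  f12: (p5, p10, p12) → 22.5535
  f13: (p5, p10, p11) → 16.7521
  f14: (p8, p4, p11) → 55.3551
  f15: (p8, p13, p1) → 40.2077
  f16: (p8, p4, p1) → 38.9733
  f17: (p2, p8, p11) → 10.4242
  f18: (p2, p8, p13) → 48.2968
  f19: (p2, p11, p7) → 5.4679
  f20: (p2, p13, p7) → 14.2407
Σ area = 796.707

Check V−E+F: 12 − 30 + 20 = 2.


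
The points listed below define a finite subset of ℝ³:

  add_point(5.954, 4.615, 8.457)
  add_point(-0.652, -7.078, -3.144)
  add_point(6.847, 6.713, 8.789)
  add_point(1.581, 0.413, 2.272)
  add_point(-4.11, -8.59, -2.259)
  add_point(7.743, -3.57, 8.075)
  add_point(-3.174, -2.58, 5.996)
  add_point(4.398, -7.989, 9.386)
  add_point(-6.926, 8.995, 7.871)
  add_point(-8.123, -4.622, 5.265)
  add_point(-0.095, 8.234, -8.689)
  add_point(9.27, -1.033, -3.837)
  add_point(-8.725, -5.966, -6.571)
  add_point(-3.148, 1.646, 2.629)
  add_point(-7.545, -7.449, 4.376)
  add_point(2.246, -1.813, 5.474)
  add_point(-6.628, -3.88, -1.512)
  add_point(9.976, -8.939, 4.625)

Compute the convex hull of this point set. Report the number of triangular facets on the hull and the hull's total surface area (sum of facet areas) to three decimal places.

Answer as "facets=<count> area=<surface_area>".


facets=20 area=1198.661

Extreme-point indices: [1, 2, 4, 5, 7, 8, 9, 10, 11, 12, 14, 17] — 12 of 18 on the boundary.

Area of each hull facet:
  f1: (p8, p10, p12) → 144.2926
  f2: (p2, p8, p10) → 118.7731
  f3: (p11, p10, p12) → 113.5630
  f4: (p11, p2, p17) → 84.2604
  f5: (p11, p2, p10) → 104.0506
  f6: (p1, p11, p12) → 37.2356
  f7: (p1, p11, p17) → 63.3619
  f8: (p9, p8, p12) → 79.1540
  f9: (p9, p14, p12) → 16.5953
  f10: (p4, p1, p17) → 21.9320
  f11: (p4, p14, p12) → 25.3810
  f12: (p4, p1, p12) → 12.6104
  f13: (p7, p9, p14) → 19.4678
  f14: (p7, p4, p17) → 53.1985
  f15: (p7, p4, p14) → 48.8054
  f16: (p7, p9, p8) → 94.1251
  f17: (p7, p2, p8) → 104.3478
  f18: (p5, p2, p17) → 18.2550
  f19: (p5, p7, p17) → 18.3379
  f20: (p5, p7, p2) → 20.9131
Σ area = 1198.661

Check V−E+F: 12 − 30 + 20 = 2.


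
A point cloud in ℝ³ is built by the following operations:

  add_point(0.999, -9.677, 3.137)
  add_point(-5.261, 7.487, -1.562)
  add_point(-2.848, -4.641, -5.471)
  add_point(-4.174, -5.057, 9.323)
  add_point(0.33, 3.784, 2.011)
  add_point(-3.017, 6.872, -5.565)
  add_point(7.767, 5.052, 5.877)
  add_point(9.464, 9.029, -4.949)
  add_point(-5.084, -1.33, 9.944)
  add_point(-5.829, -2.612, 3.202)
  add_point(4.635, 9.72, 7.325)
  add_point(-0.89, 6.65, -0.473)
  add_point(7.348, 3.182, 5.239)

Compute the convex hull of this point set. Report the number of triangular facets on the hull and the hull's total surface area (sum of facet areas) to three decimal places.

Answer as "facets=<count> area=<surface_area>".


facets=18 area=841.965

Hull vertices (11/13): indices [0, 1, 2, 3, 5, 6, 7, 8, 9, 10, 12].

Triangle areas on the boundary:
  f1: (p2, p0, p9) → 42.6450
  f2: (p2, p0, p7) → 97.9973
  f3: (p6, p10, p7) → 33.8135
  f4: (p6, p8, p10) → 42.5073
  f5: (p5, p2, p7) → 72.1234
  f6: (p12, p0, p7) → 79.7052
  f7: (p12, p6, p7) → 11.7565
  f8: (p3, p6, p8) → 28.5831
  f9: (p3, p0, p9) → 30.2682
  f10: (p3, p8, p9) → 12.7583
  f11: (p3, p12, p0) → 64.3804
  f12: (p3, p12, p6) → 11.9975
  f13: (p1, p10, p7) → 83.3415
  f14: (p1, p5, p7) → 26.7441
  f15: (p1, p8, p10) → 88.2010
  f16: (p1, p8, p9) → 37.4350
  f17: (p1, p2, p9) → 51.2873
  f18: (p1, p5, p2) → 26.4206
Σ area = 841.965

Check V−E+F: 11 − 27 + 18 = 2.


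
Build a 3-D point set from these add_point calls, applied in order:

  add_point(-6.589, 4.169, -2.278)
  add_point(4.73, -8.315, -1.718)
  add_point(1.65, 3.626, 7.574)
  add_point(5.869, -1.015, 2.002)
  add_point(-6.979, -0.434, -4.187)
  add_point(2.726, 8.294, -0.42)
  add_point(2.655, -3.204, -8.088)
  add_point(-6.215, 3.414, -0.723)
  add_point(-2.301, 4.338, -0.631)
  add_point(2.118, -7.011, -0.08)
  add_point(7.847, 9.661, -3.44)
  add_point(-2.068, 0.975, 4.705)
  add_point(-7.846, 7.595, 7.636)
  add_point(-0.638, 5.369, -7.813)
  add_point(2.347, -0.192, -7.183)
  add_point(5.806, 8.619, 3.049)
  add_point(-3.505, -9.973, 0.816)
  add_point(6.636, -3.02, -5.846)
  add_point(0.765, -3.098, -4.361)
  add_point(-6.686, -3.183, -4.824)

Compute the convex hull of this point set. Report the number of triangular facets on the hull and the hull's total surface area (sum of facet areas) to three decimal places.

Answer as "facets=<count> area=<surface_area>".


facets=22 area=874.989

13 of the 20 inputs are extreme points: [0, 1, 2, 3, 4, 6, 10, 12, 13, 15, 16, 17, 19].

Area of each hull facet:
  f1: (p2, p16, p12) → 82.4824
  f2: (p13, p10, p12) → 89.6151
  f3: (p13, p6, p10) → 47.8167
  f4: (p15, p10, p12) → 40.0857
  f5: (p15, p2, p12) → 39.5044
  f6: (p19, p16, p12) → 77.4087
  f7: (p19, p6, p16) → 46.0654
  f8: (p19, p13, p6) → 42.5775
  f9: (p1, p2, p16) → 66.1570
  f10: (p1, p6, p16) → 36.7752
  f11: (p0, p13, p12) → 32.1715
  f12: (p3, p15, p2) → 31.7351
  f13: (p3, p1, p2) → 24.1661
  f14: (p3, p15, p10) → 33.3089
  f15: (p17, p6, p10) → 28.9678
  f16: (p17, p1, p6) → 15.9530
  f17: (p17, p3, p10) → 48.0727
  f18: (p17, p3, p1) → 25.9056
  f19: (p4, p19, p13) → 11.8490
  f20: (p4, p0, p13) → 20.4864
  f21: (p4, p19, p12) → 13.7707
  f22: (p4, p0, p12) → 20.1142
Σ area = 874.989

Check V−E+F: 13 − 33 + 22 = 2.


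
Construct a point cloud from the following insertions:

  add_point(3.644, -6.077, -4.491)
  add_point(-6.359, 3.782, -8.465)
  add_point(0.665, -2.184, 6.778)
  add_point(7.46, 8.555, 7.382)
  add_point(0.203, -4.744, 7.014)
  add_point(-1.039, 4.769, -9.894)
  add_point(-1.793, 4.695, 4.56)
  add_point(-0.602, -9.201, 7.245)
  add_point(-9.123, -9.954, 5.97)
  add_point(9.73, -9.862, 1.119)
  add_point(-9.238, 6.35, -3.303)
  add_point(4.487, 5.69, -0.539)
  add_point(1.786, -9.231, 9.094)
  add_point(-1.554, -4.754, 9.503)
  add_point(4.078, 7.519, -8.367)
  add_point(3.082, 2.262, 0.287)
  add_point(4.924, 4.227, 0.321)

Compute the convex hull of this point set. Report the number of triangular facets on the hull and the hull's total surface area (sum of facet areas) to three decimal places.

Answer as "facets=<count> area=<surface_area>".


Hull vertices (11/17): indices [0, 1, 3, 5, 6, 8, 9, 10, 12, 13, 14].

Facet areas (half cross-product norm):
  f1: (p14, p3, p10) → 114.1413
  f2: (p14, p3, p9) → 148.1773
  f3: (p6, p3, p10) → 38.2255
  f4: (p6, p8, p10) → 89.5340
  f5: (p12, p3, p9) → 102.9768
  f6: (p12, p8, p9) → 56.2955
  f7: (p5, p14, p10) → 28.8278
  f8: (p13, p6, p3) → 54.6117
  f9: (p13, p6, p8) → 50.3064
  f10: (p13, p12, p3) → 43.0902
  f11: (p13, p12, p8) → 27.5515
  f12: (p1, p8, p10) → 60.3715
  f13: (p1, p5, p10) → 14.9524
  f14: (p0, p14, p9) → 53.8365
  f15: (p0, p5, p14) → 38.9960
  f16: (p0, p1, p5) → 36.2050
  f17: (p0, p8, p9) → 77.1260
  f18: (p0, p1, p8) → 121.3965
Σ area = 1156.622

Euler: V−E+F = 11−27+18 = 2.

facets=18 area=1156.622


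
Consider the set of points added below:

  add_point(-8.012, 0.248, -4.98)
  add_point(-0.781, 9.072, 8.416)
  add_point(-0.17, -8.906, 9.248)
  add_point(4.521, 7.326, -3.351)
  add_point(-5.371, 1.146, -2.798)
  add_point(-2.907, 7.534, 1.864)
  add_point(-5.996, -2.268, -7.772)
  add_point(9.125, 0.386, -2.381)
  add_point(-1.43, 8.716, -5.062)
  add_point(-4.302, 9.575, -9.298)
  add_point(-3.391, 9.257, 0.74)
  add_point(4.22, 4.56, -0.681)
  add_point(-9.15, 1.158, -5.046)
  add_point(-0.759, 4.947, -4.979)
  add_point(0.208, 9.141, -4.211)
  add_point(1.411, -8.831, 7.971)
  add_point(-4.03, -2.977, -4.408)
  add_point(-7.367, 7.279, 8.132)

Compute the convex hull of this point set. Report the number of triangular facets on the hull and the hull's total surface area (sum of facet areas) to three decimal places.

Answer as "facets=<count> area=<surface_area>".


Hull vertices (11/18): indices [1, 2, 3, 6, 7, 9, 10, 12, 14, 15, 17].

Per-facet area ½‖(b−a)×(c−a)‖:
  f1: (p17, p2, p12) → 124.8889
  f2: (p17, p9, p12) → 77.5838
  f3: (p6, p2, p12) → 51.6666
  f4: (p6, p9, p12) → 28.5905
  f5: (p6, p9, p7) → 95.0342
  f6: (p1, p17, p2) → 59.8991
  f7: (p15, p6, p7) → 121.8008
  f8: (p15, p6, p2) → 18.3790
  f9: (p15, p1, p7) → 123.8115
  f10: (p15, p1, p2) → 18.2967
  f11: (p3, p9, p7) → 33.4321
  f12: (p3, p1, p7) → 53.1365
  f13: (p10, p17, p9) → 24.9579
  f14: (p10, p1, p9) → 9.6133
  f15: (p10, p1, p17) → 26.0143
  f16: (p14, p1, p9) → 31.0975
  f17: (p14, p3, p9) → 10.5425
  f18: (p14, p3, p1) → 29.9424
Σ area = 938.688

Check V−E+F: 11 − 27 + 18 = 2.

facets=18 area=938.688


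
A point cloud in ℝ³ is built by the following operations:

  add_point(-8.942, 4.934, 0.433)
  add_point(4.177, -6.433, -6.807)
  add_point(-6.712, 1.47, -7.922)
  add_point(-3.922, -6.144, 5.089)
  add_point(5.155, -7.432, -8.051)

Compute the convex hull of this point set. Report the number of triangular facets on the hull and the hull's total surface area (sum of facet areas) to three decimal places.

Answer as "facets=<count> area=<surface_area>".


facets=6 area=331.795

5 of the 5 inputs are extreme points: [0, 1, 2, 3, 4].

Area of each hull facet:
  f1: (p1, p3, p0) → 93.5508
  f2: (p1, p3, p4) → 7.0039
  f3: (p2, p3, p0) → 60.4232
  f4: (p2, p3, p4) → 102.3322
  f5: (p2, p1, p0) → 59.2120
  f6: (p2, p1, p4) → 9.2728
Σ area = 331.795

Euler: V−E+F = 5−9+6 = 2.


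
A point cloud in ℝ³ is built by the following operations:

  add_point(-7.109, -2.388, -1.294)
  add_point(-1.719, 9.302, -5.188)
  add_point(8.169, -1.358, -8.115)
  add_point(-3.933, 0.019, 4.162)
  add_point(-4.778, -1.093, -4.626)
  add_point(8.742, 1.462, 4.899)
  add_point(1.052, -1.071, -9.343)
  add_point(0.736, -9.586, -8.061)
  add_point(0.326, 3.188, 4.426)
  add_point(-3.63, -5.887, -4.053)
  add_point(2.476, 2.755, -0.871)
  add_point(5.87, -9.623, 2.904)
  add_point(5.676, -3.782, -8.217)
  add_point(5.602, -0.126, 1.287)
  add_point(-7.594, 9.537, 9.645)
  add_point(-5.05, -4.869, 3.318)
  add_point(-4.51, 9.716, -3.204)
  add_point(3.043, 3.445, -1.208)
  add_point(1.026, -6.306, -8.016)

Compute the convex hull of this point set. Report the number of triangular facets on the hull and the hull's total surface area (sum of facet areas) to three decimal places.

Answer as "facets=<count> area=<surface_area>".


facets=22 area=991.899

13 of the 19 inputs are extreme points: [0, 1, 2, 4, 5, 6, 7, 9, 11, 12, 14, 15, 16].

Per-facet area ½‖(b−a)×(c−a)‖:
  f1: (p11, p5, p14) → 106.2982
  f2: (p1, p5, p14) → 124.4603
  f3: (p15, p11, p14) → 81.0853
  f4: (p15, p0, p14) → 44.4548
  f5: (p16, p0, p14) → 80.9274
  f6: (p16, p1, p14) → 15.1657
  f7: (p16, p1, p6) → 17.0730
  f8: (p2, p1, p6) → 40.6652
  f9: (p2, p12, p6) → 9.1830
  f10: (p2, p1, p5) → 93.7721
  f11: (p2, p11, p5) → 71.6508
  f12: (p7, p12, p6) → 20.5870
  f13: (p7, p15, p11) → 67.3530
  f14: (p7, p2, p11) → 64.4884
  f15: (p7, p2, p12) → 1.4109
  f16: (p4, p16, p6) → 40.8179
  f17: (p4, p16, p0) → 22.7394
  f18: (p4, p7, p6) → 32.0565
  f19: (p4, p7, p0) → 21.8258
  f20: (p9, p15, p0) → 15.8291
  f21: (p9, p7, p0) → 2.4485
  f22: (p9, p7, p15) → 17.6064
Σ area = 991.899

Check V−E+F: 13 − 33 + 22 = 2.


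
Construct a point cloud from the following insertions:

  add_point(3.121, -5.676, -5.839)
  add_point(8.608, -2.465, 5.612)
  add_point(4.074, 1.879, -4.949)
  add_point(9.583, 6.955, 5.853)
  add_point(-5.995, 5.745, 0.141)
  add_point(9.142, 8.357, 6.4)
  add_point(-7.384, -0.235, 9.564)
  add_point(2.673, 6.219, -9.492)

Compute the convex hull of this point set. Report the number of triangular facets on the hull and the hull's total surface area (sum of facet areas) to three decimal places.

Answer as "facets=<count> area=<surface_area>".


facets=10 area=735.813

Hull vertices (7/8): indices [0, 1, 3, 4, 5, 6, 7].

Triangle areas on the boundary:
  f1: (p1, p0, p6) → 107.4185
  f2: (p1, p7, p3) → 79.3163
  f3: (p1, p7, p0) → 81.4835
  f4: (p4, p0, p6) → 88.7859
  f5: (p4, p7, p0) → 78.5891
  f6: (p5, p7, p3) → 12.8176
  f7: (p5, p4, p7) → 101.3132
  f8: (p5, p4, p6) → 92.6012
  f9: (p5, p1, p6) → 89.8104
  f10: (p5, p1, p3) → 3.6768
Σ area = 735.813

Euler characteristic 7−15+10 = 2 ✓


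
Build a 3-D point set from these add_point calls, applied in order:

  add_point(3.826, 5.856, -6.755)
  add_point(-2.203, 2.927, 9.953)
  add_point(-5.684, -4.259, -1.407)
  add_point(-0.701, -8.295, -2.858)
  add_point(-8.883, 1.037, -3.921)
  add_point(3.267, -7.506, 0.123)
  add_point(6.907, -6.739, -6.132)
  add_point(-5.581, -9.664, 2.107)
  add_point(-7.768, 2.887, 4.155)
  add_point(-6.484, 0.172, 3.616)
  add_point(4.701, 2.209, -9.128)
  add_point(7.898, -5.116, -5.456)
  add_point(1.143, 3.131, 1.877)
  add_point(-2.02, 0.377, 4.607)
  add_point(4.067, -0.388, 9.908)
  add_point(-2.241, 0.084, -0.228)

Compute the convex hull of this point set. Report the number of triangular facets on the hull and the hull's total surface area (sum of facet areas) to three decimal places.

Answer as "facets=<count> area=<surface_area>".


11 of the 16 inputs are extreme points: [0, 1, 3, 4, 5, 6, 7, 8, 10, 11, 14].

Facet areas (half cross-product norm):
  f1: (p3, p7, p4) → 42.8144
  f2: (p8, p7, p4) → 50.6058
  f3: (p8, p1, p7) → 51.8510
  f4: (p8, p0, p4) → 58.0353
  f5: (p8, p0, p1) → 65.0713
  f6: (p14, p1, p7) → 52.9346
  f7: (p14, p0, p11) → 94.3477
  f8: (p14, p0, p1) → 62.1909
  f9: (p10, p0, p4) → 30.8101
  f10: (p10, p0, p11) → 16.5169
  f11: (p10, p3, p4) → 77.6021
  f12: (p6, p3, p7) → 11.1083
  f13: (p6, p10, p11) → 8.3095
  f14: (p6, p10, p3) → 40.6857
  f15: (p5, p14, p7) → 56.4951
  f16: (p5, p6, p7) → 24.8010
  f17: (p5, p14, p11) → 43.0792
  f18: (p5, p6, p11) → 7.3372
Σ area = 794.596

Check V−E+F: 11 − 27 + 18 = 2.

facets=18 area=794.596


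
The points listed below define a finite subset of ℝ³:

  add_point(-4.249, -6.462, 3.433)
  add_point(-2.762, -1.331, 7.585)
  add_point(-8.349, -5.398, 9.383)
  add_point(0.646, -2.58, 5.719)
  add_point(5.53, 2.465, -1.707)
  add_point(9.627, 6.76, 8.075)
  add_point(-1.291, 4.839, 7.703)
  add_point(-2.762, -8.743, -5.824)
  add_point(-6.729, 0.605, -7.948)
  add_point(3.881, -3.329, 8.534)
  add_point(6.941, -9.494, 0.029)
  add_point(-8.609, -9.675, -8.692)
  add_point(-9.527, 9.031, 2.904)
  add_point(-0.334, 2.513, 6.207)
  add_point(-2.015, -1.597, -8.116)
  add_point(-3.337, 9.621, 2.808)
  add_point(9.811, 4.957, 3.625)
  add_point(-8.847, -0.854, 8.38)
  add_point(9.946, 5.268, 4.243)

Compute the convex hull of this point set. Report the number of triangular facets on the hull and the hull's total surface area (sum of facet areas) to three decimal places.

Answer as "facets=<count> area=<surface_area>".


facets=26 area=1177.441

Hull vertices (15/19): indices [2, 4, 5, 6, 7, 8, 9, 10, 11, 12, 14, 15, 16, 17, 18].

Triangle areas on the boundary:
  f1: (p10, p2, p11) → 144.3119
  f2: (p8, p11, p12) → 58.2687
  f3: (p5, p10, p18) → 26.3534
  f4: (p15, p8, p12) → 43.0801
  f5: (p15, p5, p12) → 21.1938
  f6: (p15, p5, p18) → 28.8599
  f7: (p14, p8, p11) → 26.3693
  f8: (p6, p5, p12) → 39.8217
  f9: (p9, p10, p2) → 66.1184
  f10: (p9, p5, p2) → 55.8811
  f11: (p9, p5, p10) → 60.2176
  f12: (p4, p15, p8) → 78.1478
  f13: (p4, p14, p8) → 24.7502
  f14: (p4, p14, p10) → 63.6992
  f15: (p7, p10, p11) → 8.3556
  f16: (p7, p14, p11) → 24.7076
  f17: (p7, p14, p10) → 42.4333
  f18: (p17, p5, p2) → 44.9610
  f19: (p17, p6, p5) → 24.4205
  f20: (p17, p6, p12) → 46.1567
  f21: (p17, p11, p12) → 108.7374
  f22: (p17, p2, p11) → 43.4633
  f23: (p16, p15, p18) → 4.9078
  f24: (p16, p4, p15) → 44.5562
  f25: (p16, p10, p18) → 3.9941
  f26: (p16, p4, p10) → 43.6748
Σ area = 1177.441

Euler characteristic 15−39+26 = 2 ✓


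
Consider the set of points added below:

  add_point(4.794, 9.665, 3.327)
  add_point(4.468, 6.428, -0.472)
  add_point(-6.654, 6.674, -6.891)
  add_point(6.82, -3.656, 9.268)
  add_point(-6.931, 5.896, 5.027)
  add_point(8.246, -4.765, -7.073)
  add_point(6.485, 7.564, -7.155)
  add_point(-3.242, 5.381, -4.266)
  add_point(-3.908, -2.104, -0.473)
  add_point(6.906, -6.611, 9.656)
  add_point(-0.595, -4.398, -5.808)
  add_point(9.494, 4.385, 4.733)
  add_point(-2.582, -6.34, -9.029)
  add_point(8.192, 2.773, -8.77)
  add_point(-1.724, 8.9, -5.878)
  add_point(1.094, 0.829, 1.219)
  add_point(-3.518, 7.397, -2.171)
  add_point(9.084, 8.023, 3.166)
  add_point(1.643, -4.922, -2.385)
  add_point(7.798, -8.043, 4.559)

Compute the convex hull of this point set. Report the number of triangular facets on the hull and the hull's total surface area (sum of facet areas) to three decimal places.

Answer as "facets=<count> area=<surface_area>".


facets=24 area=1067.510

Points on the hull: [0, 2, 3, 4, 5, 6, 8, 9, 11, 12, 13, 14, 17, 19] (14 of 20).

Area of each hull facet:
  f1: (p9, p19, p11) → 32.5623
  f2: (p9, p12, p19) → 36.0500
  f3: (p2, p12, p4) → 82.0349
  f4: (p5, p12, p19) → 66.9088
  f5: (p5, p19, p11) → 73.2390
  f6: (p8, p12, p4) → 24.4349
  f7: (p8, p9, p4) → 78.4666
  f8: (p8, p9, p12) → 69.7321
  f9: (p17, p0, p6) → 24.0899
  f10: (p3, p9, p11) → 6.7376
  f11: (p3, p17, p11) → 7.4404
  f12: (p3, p17, p0) → 30.4325
  f13: (p3, p9, p4) → 20.5406
  f14: (p3, p0, p4) → 89.6975
  f15: (p14, p0, p4) → 62.6539
  f16: (p14, p2, p4) → 32.5649
  f17: (p14, p0, p6) → 42.9822
  f18: (p14, p2, p6) → 14.4371
  f19: (p13, p5, p12) → 42.7583
  f20: (p13, p2, p12) → 89.8369
  f21: (p13, p2, p6) → 33.8924
  f22: (p13, p17, p6) → 27.4928
  f23: (p13, p5, p11) → 52.4998
  f24: (p13, p17, p11) → 26.0244
Σ area = 1067.510

Euler characteristic 14−36+24 = 2 ✓


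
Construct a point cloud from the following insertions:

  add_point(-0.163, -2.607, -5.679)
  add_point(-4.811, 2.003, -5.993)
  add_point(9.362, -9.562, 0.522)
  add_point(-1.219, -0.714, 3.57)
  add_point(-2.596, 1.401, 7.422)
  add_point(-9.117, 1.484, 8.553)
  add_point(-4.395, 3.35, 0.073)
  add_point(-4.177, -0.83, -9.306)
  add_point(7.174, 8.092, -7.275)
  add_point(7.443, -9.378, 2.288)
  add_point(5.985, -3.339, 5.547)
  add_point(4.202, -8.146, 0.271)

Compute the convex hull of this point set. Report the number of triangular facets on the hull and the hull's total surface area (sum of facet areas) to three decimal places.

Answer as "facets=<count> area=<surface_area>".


facets=16 area=745.446

10 of the 12 inputs are extreme points: [1, 2, 4, 5, 6, 7, 8, 9, 10, 11].

Area of each hull facet:
  f1: (p7, p8, p2) → 128.9774
  f2: (p10, p8, p2) → 74.7361
  f3: (p11, p7, p5) → 124.9235
  f4: (p11, p7, p2) → 27.5961
  f5: (p1, p7, p5) → 22.5012
  f6: (p1, p7, p8) → 29.6195
  f7: (p9, p10, p5) → 47.6983
  f8: (p9, p10, p2) → 7.7942
  f9: (p9, p11, p5) → 31.5485
  f10: (p9, p11, p2) → 5.0414
  f11: (p4, p8, p5) → 48.0666
  f12: (p4, p10, p5) → 15.3731
  f13: (p4, p10, p8) → 85.3483
  f14: (p6, p8, p5) → 34.3638
  f15: (p6, p1, p5) → 19.8958
  f16: (p6, p1, p8) → 41.9623
Σ area = 745.446

Euler: V−E+F = 10−24+16 = 2.


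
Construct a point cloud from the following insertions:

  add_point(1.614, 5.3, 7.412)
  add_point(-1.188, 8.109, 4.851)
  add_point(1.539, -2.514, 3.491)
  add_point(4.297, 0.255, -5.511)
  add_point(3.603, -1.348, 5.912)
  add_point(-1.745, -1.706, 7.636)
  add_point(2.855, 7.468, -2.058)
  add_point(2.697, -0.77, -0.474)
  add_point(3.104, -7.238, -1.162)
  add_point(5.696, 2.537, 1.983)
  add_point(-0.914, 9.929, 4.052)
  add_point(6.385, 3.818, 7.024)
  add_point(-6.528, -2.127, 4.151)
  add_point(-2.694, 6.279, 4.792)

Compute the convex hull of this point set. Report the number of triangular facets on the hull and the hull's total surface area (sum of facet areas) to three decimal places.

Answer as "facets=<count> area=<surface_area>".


facets=20 area=481.313

Hull vertices (12/14): indices [0, 1, 3, 4, 5, 6, 8, 9, 10, 11, 12, 13].

Facet areas (half cross-product norm):
  f1: (p3, p8, p12) → 53.0066
  f2: (p5, p8, p12) → 33.6656
  f3: (p6, p10, p11) → 35.8224
  f4: (p6, p3, p12) → 57.5881
  f5: (p6, p10, p12) → 50.3100
  f6: (p4, p8, p11) → 19.0795
  f7: (p4, p5, p11) → 15.0934
  f8: (p4, p5, p8) → 25.6858
  f9: (p13, p10, p12) → 4.7444
  f10: (p13, p5, p12) → 24.6869
  f11: (p0, p10, p11) → 12.9576
  f12: (p0, p5, p11) → 19.2627
  f13: (p0, p13, p5) → 19.6504
  f14: (p9, p6, p11) → 16.4670
  f15: (p9, p6, p3) → 25.2768
  f16: (p9, p8, p11) → 23.3332
  f17: (p9, p3, p8) → 34.1032
  f18: (p1, p13, p10) → 1.4972
  f19: (p1, p0, p10) → 3.4977
  f20: (p1, p0, p13) → 5.5845
Σ area = 481.313

Check V−E+F: 12 − 30 + 20 = 2.


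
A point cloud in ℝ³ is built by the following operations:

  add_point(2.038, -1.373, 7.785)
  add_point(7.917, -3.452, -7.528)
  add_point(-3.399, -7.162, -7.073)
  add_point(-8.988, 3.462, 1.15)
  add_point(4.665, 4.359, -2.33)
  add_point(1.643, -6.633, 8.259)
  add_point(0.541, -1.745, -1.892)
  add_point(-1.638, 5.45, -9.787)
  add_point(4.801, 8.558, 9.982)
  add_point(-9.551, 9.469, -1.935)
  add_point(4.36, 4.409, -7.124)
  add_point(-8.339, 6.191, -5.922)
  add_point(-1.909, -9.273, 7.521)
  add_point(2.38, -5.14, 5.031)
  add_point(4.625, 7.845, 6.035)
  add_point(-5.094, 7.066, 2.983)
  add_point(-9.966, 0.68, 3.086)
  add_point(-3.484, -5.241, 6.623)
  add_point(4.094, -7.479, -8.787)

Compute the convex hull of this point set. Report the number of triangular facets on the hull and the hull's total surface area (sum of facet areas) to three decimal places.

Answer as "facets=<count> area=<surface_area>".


Extreme-point indices: [1, 2, 5, 7, 8, 9, 10, 11, 12, 14, 16, 17, 18] — 13 of 19 on the boundary.

Facet areas (half cross-product norm):
  f1: (p17, p8, p16) → 77.3922
  f2: (p17, p12, p16) → 9.5214
  f3: (p17, p12, p8) → 30.4857
  f4: (p5, p8, p1) → 133.3442
  f5: (p5, p12, p8) → 23.1303
  f6: (p9, p8, p16) → 89.4004
  f7: (p10, p7, p1) → 24.9259
  f8: (p2, p12, p16) → 87.7310
  f9: (p14, p10, p7) → 42.0622
  f10: (p14, p9, p8) → 28.4163
  f11: (p14, p9, p7) → 92.6816
  f12: (p14, p8, p1) → 19.2008
  f13: (p14, p10, p1) → 56.6143
  f14: (p18, p7, p1) → 37.6880
  f15: (p18, p2, p7) → 49.6022
  f16: (p18, p2, p12) → 56.6272
  f17: (p18, p5, p1) → 48.4693
  f18: (p18, p5, p12) → 38.5597
  f19: (p11, p9, p7) → 15.9974
  f20: (p11, p2, p7) → 50.1758
  f21: (p11, p9, p16) → 26.5342
  f22: (p11, p2, p16) → 71.1469
Σ area = 1109.707

Check V−E+F: 13 − 33 + 22 = 2.

facets=22 area=1109.707


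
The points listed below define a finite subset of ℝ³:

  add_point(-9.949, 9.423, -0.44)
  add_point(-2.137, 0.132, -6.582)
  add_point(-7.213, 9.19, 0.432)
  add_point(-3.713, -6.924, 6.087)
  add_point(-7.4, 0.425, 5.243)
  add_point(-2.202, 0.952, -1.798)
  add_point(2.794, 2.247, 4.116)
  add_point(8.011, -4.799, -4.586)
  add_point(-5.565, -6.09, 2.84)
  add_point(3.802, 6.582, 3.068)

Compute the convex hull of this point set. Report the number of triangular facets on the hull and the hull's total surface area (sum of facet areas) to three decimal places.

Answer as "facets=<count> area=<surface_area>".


Hull vertices (9/10): indices [0, 1, 2, 3, 4, 6, 7, 8, 9].

Area of each hull facet:
  f1: (p9, p1, p7) → 70.7806
  f2: (p8, p1, p0) → 79.1344
  f3: (p8, p3, p7) → 29.7357
  f4: (p8, p1, p7) → 67.1998
  f5: (p4, p8, p0) → 30.4692
  f6: (p4, p8, p3) → 13.7445
  f7: (p6, p3, p7) → 70.1863
  f8: (p6, p9, p7) → 27.0590
  f9: (p6, p4, p3) → 41.4497
  f10: (p6, p4, p9) → 21.7595
  f11: (p2, p1, p0) → 17.3607
  f12: (p2, p9, p1) → 66.1101
  f13: (p2, p4, p0) → 14.1183
  f14: (p2, p4, p9) → 55.6504
Σ area = 604.758

Euler: V−E+F = 9−21+14 = 2.

facets=14 area=604.758


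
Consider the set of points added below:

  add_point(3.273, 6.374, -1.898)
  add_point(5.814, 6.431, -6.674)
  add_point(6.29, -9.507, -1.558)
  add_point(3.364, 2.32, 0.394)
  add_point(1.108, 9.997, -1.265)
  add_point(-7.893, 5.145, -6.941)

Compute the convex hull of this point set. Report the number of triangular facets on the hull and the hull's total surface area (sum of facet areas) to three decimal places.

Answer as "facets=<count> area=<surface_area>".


facets=8 area=370.366

6 of the 6 inputs are extreme points: [0, 1, 2, 3, 4, 5].

Facet areas (half cross-product norm):
  f1: (p3, p2, p5) → 80.6106
  f2: (p3, p4, p5) → 47.6368
  f3: (p1, p2, p5) → 115.1202
  f4: (p1, p4, p5) → 46.7394
  f5: (p1, p3, p2) → 50.8134
  f6: (p0, p3, p4) → 7.3265
  f7: (p0, p1, p4) → 10.7696
  f8: (p0, p1, p3) → 11.3494
Σ area = 370.366

Euler: V−E+F = 6−12+8 = 2.


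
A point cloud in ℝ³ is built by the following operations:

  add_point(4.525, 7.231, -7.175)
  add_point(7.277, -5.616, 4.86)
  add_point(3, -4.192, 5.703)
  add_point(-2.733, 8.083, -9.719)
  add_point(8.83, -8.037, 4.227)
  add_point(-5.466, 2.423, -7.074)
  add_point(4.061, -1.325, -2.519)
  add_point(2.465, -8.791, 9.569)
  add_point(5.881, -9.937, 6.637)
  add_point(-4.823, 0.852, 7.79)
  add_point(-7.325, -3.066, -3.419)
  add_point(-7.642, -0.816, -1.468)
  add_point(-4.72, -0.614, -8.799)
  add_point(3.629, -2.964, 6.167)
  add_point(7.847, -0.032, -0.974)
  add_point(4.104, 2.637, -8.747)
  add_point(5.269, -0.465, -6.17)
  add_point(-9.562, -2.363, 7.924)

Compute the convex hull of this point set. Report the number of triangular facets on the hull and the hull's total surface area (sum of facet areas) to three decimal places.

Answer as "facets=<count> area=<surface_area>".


Extreme-point indices: [0, 1, 3, 4, 5, 7, 8, 9, 10, 11, 12, 13, 14, 15, 16, 17] — 16 of 18 on the boundary.

Triangle areas on the boundary:
  f1: (p12, p8, p4) → 42.9157
  f2: (p9, p3, p17) → 51.6187
  f3: (p11, p3, p17) → 38.7967
  f4: (p10, p12, p8) → 55.0818
  f5: (p10, p11, p17) → 12.3183
  f6: (p15, p12, p3) → 35.4228
  f7: (p7, p8, p4) → 6.4618
  f8: (p7, p9, p17) → 34.9533
  f9: (p7, p10, p17) → 79.2937
  f10: (p7, p10, p8) → 40.0372
  f11: (p5, p11, p3) → 12.6493
  f12: (p5, p10, p11) → 9.9953
  f13: (p5, p12, p3) → 10.9663
  f14: (p5, p10, p12) → 11.3818
  f15: (p16, p12, p4) → 61.6257
  f16: (p16, p15, p12) → 19.7368
  f17: (p0, p9, p3) → 71.5640
  f18: (p0, p15, p3) → 18.7909
  f19: (p13, p0, p9) → 79.0049
  f20: (p13, p7, p9) → 32.0469
  f21: (p14, p13, p0) → 36.2374
  f22: (p14, p16, p4) → 24.6729
  f23: (p14, p16, p15) → 9.6128
  f24: (p14, p0, p15) → 21.9932
  f25: (p1, p7, p4) → 10.8738
  f26: (p1, p13, p7) → 15.7164
  f27: (p1, p14, p4) → 11.0516
  f28: (p1, p14, p13) → 18.8354
Σ area = 873.655

Euler characteristic 16−42+28 = 2 ✓

facets=28 area=873.655


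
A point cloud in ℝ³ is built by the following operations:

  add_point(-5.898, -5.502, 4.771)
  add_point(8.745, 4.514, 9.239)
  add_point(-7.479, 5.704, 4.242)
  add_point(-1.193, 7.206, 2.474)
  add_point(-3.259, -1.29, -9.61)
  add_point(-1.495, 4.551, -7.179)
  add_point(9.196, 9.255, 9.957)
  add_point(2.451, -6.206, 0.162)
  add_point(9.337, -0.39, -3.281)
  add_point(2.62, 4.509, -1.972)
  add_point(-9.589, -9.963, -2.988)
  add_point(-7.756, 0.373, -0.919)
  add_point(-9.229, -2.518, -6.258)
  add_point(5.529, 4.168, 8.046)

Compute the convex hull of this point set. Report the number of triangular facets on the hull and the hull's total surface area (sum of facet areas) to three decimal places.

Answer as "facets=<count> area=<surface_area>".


facets=18 area=952.246

Hull vertices (11/14): indices [0, 1, 2, 3, 4, 5, 6, 7, 8, 10, 12].

Area of each hull facet:
  f1: (p4, p8, p10) → 86.1260
  f2: (p7, p8, p10) → 41.5744
  f3: (p12, p4, p10) → 26.0304
  f4: (p12, p2, p10) → 52.9834
  f5: (p5, p6, p8) → 102.5911
  f6: (p5, p4, p8) → 41.1404
  f7: (p5, p12, p4) → 22.3381
  f8: (p5, p12, p2) → 63.5865
  f9: (p0, p7, p10) → 46.1122
  f10: (p0, p2, p10) → 51.0541
  f11: (p0, p2, p6) → 101.7250
  f12: (p1, p6, p8) → 28.1946
  f13: (p1, p7, p8) → 64.2579
  f14: (p1, p0, p6) → 33.4689
  f15: (p1, p0, p7) → 73.5789
  f16: (p3, p2, p6) → 33.5642
  f17: (p3, p5, p6) → 50.8330
  f18: (p3, p5, p2) → 33.0868
Σ area = 952.246

Euler characteristic 11−27+18 = 2 ✓


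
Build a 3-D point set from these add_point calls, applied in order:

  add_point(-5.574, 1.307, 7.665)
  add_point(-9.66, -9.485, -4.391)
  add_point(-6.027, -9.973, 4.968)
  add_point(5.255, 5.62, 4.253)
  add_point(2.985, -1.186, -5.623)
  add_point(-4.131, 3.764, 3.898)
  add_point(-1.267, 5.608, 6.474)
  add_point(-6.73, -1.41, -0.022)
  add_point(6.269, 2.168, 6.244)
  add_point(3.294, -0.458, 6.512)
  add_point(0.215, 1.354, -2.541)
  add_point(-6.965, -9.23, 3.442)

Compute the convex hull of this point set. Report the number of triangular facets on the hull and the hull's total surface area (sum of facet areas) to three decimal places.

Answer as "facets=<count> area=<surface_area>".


facets=20 area=585.188

12 of the 12 inputs are extreme points: [0, 1, 2, 3, 4, 5, 6, 7, 8, 9, 10, 11].

Triangle areas on the boundary:
  f1: (p11, p0, p1) → 43.0763
  f2: (p11, p2, p1) → 3.6756
  f3: (p11, p2, p0) → 11.0890
  f4: (p9, p0, p8) → 14.3857
  f5: (p9, p2, p8) → 5.2101
  f6: (p9, p2, p0) → 52.0386
  f7: (p4, p10, p1) → 35.7955
  f8: (p4, p2, p1) → 74.7391
  f9: (p4, p2, p8) → 99.5384
  f10: (p7, p0, p1) → 26.5867
  f11: (p7, p10, p1) → 34.5551
  f12: (p6, p0, p8) → 24.0840
  f13: (p3, p6, p8) → 14.1246
  f14: (p3, p6, p10) → 31.3959
  f15: (p3, p4, p8) → 25.0859
  f16: (p3, p4, p10) → 21.2312
  f17: (p5, p7, p10) → 25.1830
  f18: (p5, p6, p10) → 16.8294
  f19: (p5, p7, p0) → 16.4914
  f20: (p5, p6, p0) → 10.0724
Σ area = 585.188

Euler: V−E+F = 12−30+20 = 2.
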